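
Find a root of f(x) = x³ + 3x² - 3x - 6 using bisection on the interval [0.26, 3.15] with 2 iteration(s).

f(x) = x³ + 3x² - 3x - 6
Initial interval: [0.26, 3.15]

Iteration 1:
  c_1 = (0.260000 + 3.150000)/2 = 1.705000
  f(c_1) = f(1.705000) = 2.562553
  f(a) × f(c) < 0, new interval: [0.260000, 1.705000]
Iteration 2:
  c_2 = (0.260000 + 1.705000)/2 = 0.982500
  f(c_2) = f(0.982500) = -5.103168
  f(a) × f(c) ≥ 0, new interval: [0.982500, 1.705000]

After 2 iteration(s), the approximation is c_2 = 0.982500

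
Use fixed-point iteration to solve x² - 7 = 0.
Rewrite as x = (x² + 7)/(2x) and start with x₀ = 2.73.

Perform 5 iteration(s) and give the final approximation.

Equation: x² - 7 = 0
Fixed-point form: x = (x² + 7)/(2x)
x₀ = 2.73

x_1 = g(2.730000) = 2.647051
x_2 = g(2.647051) = 2.645752
x_3 = g(2.645752) = 2.645751
x_4 = g(2.645751) = 2.645751
x_5 = g(2.645751) = 2.645751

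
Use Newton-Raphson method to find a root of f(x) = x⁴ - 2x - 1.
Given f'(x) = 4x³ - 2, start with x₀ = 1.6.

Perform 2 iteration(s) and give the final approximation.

f(x) = x⁴ - 2x - 1
f'(x) = 4x³ - 2
x₀ = 1.6

Newton-Raphson formula: x_{n+1} = x_n - f(x_n)/f'(x_n)

Iteration 1:
  f(1.600000) = 2.353600
  f'(1.600000) = 14.384000
  x_1 = 1.600000 - 2.353600/14.384000 = 1.436374
Iteration 2:
  f(1.436374) = 0.383921
  f'(1.436374) = 9.853930
  x_2 = 1.436374 - 0.383921/9.853930 = 1.397413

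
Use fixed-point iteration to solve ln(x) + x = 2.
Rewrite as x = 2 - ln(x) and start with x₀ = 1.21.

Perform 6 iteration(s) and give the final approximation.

Equation: ln(x) + x = 2
Fixed-point form: x = 2 - ln(x)
x₀ = 1.21

x_1 = g(1.210000) = 1.809380
x_2 = g(1.809380) = 1.407016
x_3 = g(1.407016) = 1.658529
x_4 = g(1.658529) = 1.494069
x_5 = g(1.494069) = 1.598497
x_6 = g(1.598497) = 1.530936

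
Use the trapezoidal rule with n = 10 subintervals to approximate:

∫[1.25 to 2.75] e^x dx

f(x) = e^x
a = 1.25, b = 2.75, n = 10
h = (b - a)/n = 0.150000

Trapezoidal rule: (h/2)[f(x₀) + 2f(x₁) + 2f(x₂) + ... + f(xₙ)]

x_0 = 1.2500, f(x_0) = 3.490343, coefficient = 1
x_1 = 1.4000, f(x_1) = 4.055200, coefficient = 2
x_2 = 1.5500, f(x_2) = 4.711470, coefficient = 2
x_3 = 1.7000, f(x_3) = 5.473947, coefficient = 2
x_4 = 1.8500, f(x_4) = 6.359820, coefficient = 2
x_5 = 2.0000, f(x_5) = 7.389056, coefficient = 2
x_6 = 2.1500, f(x_6) = 8.584858, coefficient = 2
x_7 = 2.3000, f(x_7) = 9.974182, coefficient = 2
x_8 = 2.4500, f(x_8) = 11.588347, coefficient = 2
x_9 = 2.6000, f(x_9) = 13.463738, coefficient = 2
x_10 = 2.7500, f(x_10) = 15.642632, coefficient = 1

I ≈ (0.150000/2) × 162.334212 = 12.175066
Exact value: 12.152289
Error: 0.022777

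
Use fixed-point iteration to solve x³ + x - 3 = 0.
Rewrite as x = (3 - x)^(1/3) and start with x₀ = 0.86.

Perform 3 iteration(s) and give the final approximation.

Equation: x³ + x - 3 = 0
Fixed-point form: x = (3 - x)^(1/3)
x₀ = 0.86

x_1 = g(0.860000) = 1.288659
x_2 = g(1.288659) = 1.196131
x_3 = g(1.196131) = 1.217311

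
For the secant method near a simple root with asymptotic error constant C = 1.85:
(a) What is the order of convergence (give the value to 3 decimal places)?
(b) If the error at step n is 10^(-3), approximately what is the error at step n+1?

(a) Secant method has superlinear convergence with order φ = (1+√5)/2 ≈ 1.618.
    This means |e_{n+1}| ≈ C|e_n|^1.618.

(b) With |e_n| = 10^(-3) and C = 1.85:
    |e_{n+1}| ≈ 1.85 × (10^(-3))^1.618 = 1.85 × 10^(-4.85)

(a) ≈ 1.618 (golden ratio); (b) |e_{n+1}| ≈ 2.589e-05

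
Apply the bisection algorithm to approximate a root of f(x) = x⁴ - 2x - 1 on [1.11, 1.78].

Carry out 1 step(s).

f(x) = x⁴ - 2x - 1
Initial interval: [1.11, 1.78]

Iteration 1:
  c_1 = (1.110000 + 1.780000)/2 = 1.445000
  f(c_1) = f(1.445000) = 0.469848
  f(a) × f(c) < 0, new interval: [1.110000, 1.445000]

After 1 iteration(s), the approximation is c_1 = 1.445000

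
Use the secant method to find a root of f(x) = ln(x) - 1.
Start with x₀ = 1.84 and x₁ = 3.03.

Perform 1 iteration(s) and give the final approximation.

f(x) = ln(x) - 1
x₀ = 1.84, x₁ = 3.03

Secant formula: x_{n+1} = x_n - f(x_n)(x_n - x_{n-1})/(f(x_n) - f(x_{n-1}))

Iteration 1:
  f(1.840000) = -0.390234
  f(3.030000) = 0.108563
  x_2 = 3.030000 - 0.108563×(3.030000 - 1.840000)/(0.108563 - (-0.390234))
       = 2.770998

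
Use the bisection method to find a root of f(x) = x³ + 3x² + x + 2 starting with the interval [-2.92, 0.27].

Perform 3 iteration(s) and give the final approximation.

f(x) = x³ + 3x² + x + 2
Initial interval: [-2.92, 0.27]

Iteration 1:
  c_1 = (-2.920000 + 0.270000)/2 = -1.325000
  f(c_1) = f(-1.325000) = 3.615672
  f(a) × f(c) < 0, new interval: [-2.920000, -1.325000]
Iteration 2:
  c_2 = (-2.920000 + (-1.325000))/2 = -2.122500
  f(c_2) = f(-2.122500) = 3.830643
  f(a) × f(c) < 0, new interval: [-2.920000, -2.122500]
Iteration 3:
  c_3 = (-2.920000 + (-2.122500))/2 = -2.521250
  f(c_3) = f(-2.521250) = 2.522021
  f(a) × f(c) < 0, new interval: [-2.920000, -2.521250]

After 3 iteration(s), the approximation is c_3 = -2.521250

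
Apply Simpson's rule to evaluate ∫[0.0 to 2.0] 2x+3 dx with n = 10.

f(x) = 2x+3
a = 0.0, b = 2.0, n = 10
h = (b - a)/n = 0.200000

Simpson's rule: (h/3)[f(x₀) + 4f(x₁) + 2f(x₂) + ... + f(xₙ)]

x_0 = 0.0000, f(x_0) = 3.000000, coefficient = 1
x_1 = 0.2000, f(x_1) = 3.400000, coefficient = 4
x_2 = 0.4000, f(x_2) = 3.800000, coefficient = 2
x_3 = 0.6000, f(x_3) = 4.200000, coefficient = 4
x_4 = 0.8000, f(x_4) = 4.600000, coefficient = 2
x_5 = 1.0000, f(x_5) = 5.000000, coefficient = 4
x_6 = 1.2000, f(x_6) = 5.400000, coefficient = 2
x_7 = 1.4000, f(x_7) = 5.800000, coefficient = 4
x_8 = 1.6000, f(x_8) = 6.200000, coefficient = 2
x_9 = 1.8000, f(x_9) = 6.600000, coefficient = 4
x_10 = 2.0000, f(x_10) = 7.000000, coefficient = 1

I ≈ (0.200000/3) × 150.000000 = 10.000000
Exact value: 10.000000
Error: 0.000000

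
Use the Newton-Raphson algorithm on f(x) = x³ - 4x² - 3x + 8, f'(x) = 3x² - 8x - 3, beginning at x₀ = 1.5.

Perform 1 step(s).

f(x) = x³ - 4x² - 3x + 8
f'(x) = 3x² - 8x - 3
x₀ = 1.5

Newton-Raphson formula: x_{n+1} = x_n - f(x_n)/f'(x_n)

Iteration 1:
  f(1.500000) = -2.125000
  f'(1.500000) = -8.250000
  x_1 = 1.500000 - (-2.125000)/(-8.250000) = 1.242424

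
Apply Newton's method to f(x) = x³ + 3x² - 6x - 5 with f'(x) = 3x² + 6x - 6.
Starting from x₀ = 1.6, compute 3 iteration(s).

f(x) = x³ + 3x² - 6x - 5
f'(x) = 3x² + 6x - 6
x₀ = 1.6

Newton-Raphson formula: x_{n+1} = x_n - f(x_n)/f'(x_n)

Iteration 1:
  f(1.600000) = -2.824000
  f'(1.600000) = 11.280000
  x_1 = 1.600000 - (-2.824000)/11.280000 = 1.850355
Iteration 2:
  f(1.850355) = 0.504576
  f'(1.850355) = 15.373564
  x_2 = 1.850355 - 0.504576/15.373564 = 1.817534
Iteration 3:
  f(1.817534) = 0.009176
  f'(1.817534) = 14.815487
  x_3 = 1.817534 - 0.009176/14.815487 = 1.816914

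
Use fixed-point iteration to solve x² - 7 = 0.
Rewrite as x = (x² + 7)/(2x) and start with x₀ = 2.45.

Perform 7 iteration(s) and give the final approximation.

Equation: x² - 7 = 0
Fixed-point form: x = (x² + 7)/(2x)
x₀ = 2.45

x_1 = g(2.450000) = 2.653571
x_2 = g(2.653571) = 2.645763
x_3 = g(2.645763) = 2.645751
x_4 = g(2.645751) = 2.645751
x_5 = g(2.645751) = 2.645751
x_6 = g(2.645751) = 2.645751
x_7 = g(2.645751) = 2.645751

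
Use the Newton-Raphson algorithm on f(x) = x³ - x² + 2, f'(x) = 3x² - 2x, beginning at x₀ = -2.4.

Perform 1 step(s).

f(x) = x³ - x² + 2
f'(x) = 3x² - 2x
x₀ = -2.4

Newton-Raphson formula: x_{n+1} = x_n - f(x_n)/f'(x_n)

Iteration 1:
  f(-2.400000) = -17.584000
  f'(-2.400000) = 22.080000
  x_1 = -2.400000 - (-17.584000)/22.080000 = -1.603623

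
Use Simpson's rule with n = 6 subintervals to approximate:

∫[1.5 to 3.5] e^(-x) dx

f(x) = e^(-x)
a = 1.5, b = 3.5, n = 6
h = (b - a)/n = 0.333333

Simpson's rule: (h/3)[f(x₀) + 4f(x₁) + 2f(x₂) + ... + f(xₙ)]

x_0 = 1.5000, f(x_0) = 0.223130, coefficient = 1
x_1 = 1.8333, f(x_1) = 0.159880, coefficient = 4
x_2 = 2.1667, f(x_2) = 0.114559, coefficient = 2
x_3 = 2.5000, f(x_3) = 0.082085, coefficient = 4
x_4 = 2.8333, f(x_4) = 0.058816, coefficient = 2
x_5 = 3.1667, f(x_5) = 0.042144, coefficient = 4
x_6 = 3.5000, f(x_6) = 0.030197, coefficient = 1

I ≈ (0.333333/3) × 1.736513 = 0.192946
Exact value: 0.192933
Error: 0.000013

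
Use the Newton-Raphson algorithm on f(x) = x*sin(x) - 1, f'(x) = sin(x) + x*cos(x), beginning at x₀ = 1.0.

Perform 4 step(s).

f(x) = x*sin(x) - 1
f'(x) = sin(x) + x*cos(x)
x₀ = 1.0

Newton-Raphson formula: x_{n+1} = x_n - f(x_n)/f'(x_n)

Iteration 1:
  f(1.000000) = -0.158529
  f'(1.000000) = 1.381773
  x_1 = 1.000000 - (-0.158529)/1.381773 = 1.114729
Iteration 2:
  f(1.114729) = 0.000794
  f'(1.114729) = 1.388741
  x_2 = 1.114729 - 0.000794/1.388741 = 1.114157
Iteration 3:
  f(1.114157) = 0.000000
  f'(1.114157) = 1.388809
  x_3 = 1.114157 - 0.000000/1.388809 = 1.114157
Iteration 4:
  f(1.114157) = 0.000000
  f'(1.114157) = 1.388809
  x_4 = 1.114157 - 0.000000/1.388809 = 1.114157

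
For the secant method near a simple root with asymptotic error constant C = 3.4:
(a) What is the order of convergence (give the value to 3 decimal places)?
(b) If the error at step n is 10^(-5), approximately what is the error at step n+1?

(a) Secant method has superlinear convergence with order φ = (1+√5)/2 ≈ 1.618.
    This means |e_{n+1}| ≈ C|e_n|^1.618.

(b) With |e_n| = 10^(-5) and C = 3.4:
    |e_{n+1}| ≈ 3.4 × (10^(-5))^1.618 = 3.4 × 10^(-8.09)

(a) ≈ 1.618 (golden ratio); (b) |e_{n+1}| ≈ 2.763e-08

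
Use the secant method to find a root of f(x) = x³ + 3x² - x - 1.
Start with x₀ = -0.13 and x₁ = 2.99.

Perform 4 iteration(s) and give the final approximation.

f(x) = x³ + 3x² - x - 1
x₀ = -0.13, x₁ = 2.99

Secant formula: x_{n+1} = x_n - f(x_n)(x_n - x_{n-1})/(f(x_n) - f(x_{n-1}))

Iteration 1:
  f(-0.130000) = -0.821497
  f(2.990000) = 49.561199
  x_2 = 2.990000 - 49.561199×(2.990000 - (-0.130000))/(49.561199 - (-0.821497))
       = -0.079128
Iteration 2:
  f(2.990000) = 49.561199
  f(-0.079128) = -0.902584
  x_3 = -0.079128 - (-0.902584)×(-0.079128 - 2.990000)/(-0.902584 - 49.561199)
       = -0.024234
Iteration 3:
  f(-0.079128) = -0.902584
  f(-0.024234) = -0.974018
  x_4 = -0.024234 - (-0.974018)×(-0.024234 - (-0.079128))/(-0.974018 - (-0.902584))
       = -0.772719
Iteration 4:
  f(-0.024234) = -0.974018
  f(-0.772719) = 1.102615
  x_5 = -0.772719 - 1.102615×(-0.772719 - (-0.024234))/(1.102615 - (-0.974018))
       = -0.375301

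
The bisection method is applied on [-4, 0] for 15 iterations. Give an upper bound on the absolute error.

Bisection error bound: |error| ≤ (b-a)/2^n
|error| ≤ (0 - (-4))/2^15 = 4/2^15
|error| ≤ 0.0001220703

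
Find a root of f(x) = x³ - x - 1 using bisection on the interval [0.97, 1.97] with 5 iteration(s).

f(x) = x³ - x - 1
Initial interval: [0.97, 1.97]

Iteration 1:
  c_1 = (0.970000 + 1.970000)/2 = 1.470000
  f(c_1) = f(1.470000) = 0.706523
  f(a) × f(c) < 0, new interval: [0.970000, 1.470000]
Iteration 2:
  c_2 = (0.970000 + 1.470000)/2 = 1.220000
  f(c_2) = f(1.220000) = -0.404152
  f(a) × f(c) ≥ 0, new interval: [1.220000, 1.470000]
Iteration 3:
  c_3 = (1.220000 + 1.470000)/2 = 1.345000
  f(c_3) = f(1.345000) = 0.088139
  f(a) × f(c) < 0, new interval: [1.220000, 1.345000]
Iteration 4:
  c_4 = (1.220000 + 1.345000)/2 = 1.282500
  f(c_4) = f(1.282500) = -0.173036
  f(a) × f(c) ≥ 0, new interval: [1.282500, 1.345000]
Iteration 5:
  c_5 = (1.282500 + 1.345000)/2 = 1.313750
  f(c_5) = f(1.313750) = -0.046298
  f(a) × f(c) ≥ 0, new interval: [1.313750, 1.345000]

After 5 iteration(s), the approximation is c_5 = 1.313750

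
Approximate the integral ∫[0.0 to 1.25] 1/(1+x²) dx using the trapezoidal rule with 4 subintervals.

f(x) = 1/(1+x²)
a = 0.0, b = 1.25, n = 4
h = (b - a)/n = 0.312500

Trapezoidal rule: (h/2)[f(x₀) + 2f(x₁) + 2f(x₂) + ... + f(xₙ)]

x_0 = 0.0000, f(x_0) = 1.000000, coefficient = 1
x_1 = 0.3125, f(x_1) = 0.911032, coefficient = 2
x_2 = 0.6250, f(x_2) = 0.719101, coefficient = 2
x_3 = 0.9375, f(x_3) = 0.532225, coefficient = 2
x_4 = 1.2500, f(x_4) = 0.390244, coefficient = 1

I ≈ (0.312500/2) × 5.714959 = 0.892962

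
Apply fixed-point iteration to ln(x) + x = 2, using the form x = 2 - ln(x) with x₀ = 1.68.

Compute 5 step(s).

Equation: ln(x) + x = 2
Fixed-point form: x = 2 - ln(x)
x₀ = 1.68

x_1 = g(1.680000) = 1.481206
x_2 = g(1.481206) = 1.607143
x_3 = g(1.607143) = 1.525542
x_4 = g(1.525542) = 1.577650
x_5 = g(1.577650) = 1.544063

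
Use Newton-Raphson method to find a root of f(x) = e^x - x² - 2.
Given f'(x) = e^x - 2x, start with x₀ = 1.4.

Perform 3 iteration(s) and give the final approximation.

f(x) = e^x - x² - 2
f'(x) = e^x - 2x
x₀ = 1.4

Newton-Raphson formula: x_{n+1} = x_n - f(x_n)/f'(x_n)

Iteration 1:
  f(1.400000) = 0.095200
  f'(1.400000) = 1.255200
  x_1 = 1.400000 - 0.095200/1.255200 = 1.324156
Iteration 2:
  f(1.324156) = 0.005622
  f'(1.324156) = 1.110699
  x_2 = 1.324156 - 0.005622/1.110699 = 1.319094
Iteration 3:
  f(1.319094) = 0.000022
  f'(1.319094) = 1.101843
  x_3 = 1.319094 - 0.000022/1.101843 = 1.319074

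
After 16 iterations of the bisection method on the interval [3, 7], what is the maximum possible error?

Bisection error bound: |error| ≤ (b-a)/2^n
|error| ≤ (7 - 3)/2^16 = 4/2^16
|error| ≤ 0.0000610352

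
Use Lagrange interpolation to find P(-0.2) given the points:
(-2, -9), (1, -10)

Lagrange interpolation formula:
P(x) = Σ yᵢ × Lᵢ(x)
where Lᵢ(x) = Π_{j≠i} (x - xⱼ)/(xᵢ - xⱼ)

L_0(-0.2) = (-0.2 - 1)/(-2 - 1) = 0.400000
L_1(-0.2) = (-0.2 - (-2))/(1 - (-2)) = 0.600000

P(-0.2) = (-9)×L_0(-0.2) + (-10)×L_1(-0.2)
P(-0.2) = -9.600000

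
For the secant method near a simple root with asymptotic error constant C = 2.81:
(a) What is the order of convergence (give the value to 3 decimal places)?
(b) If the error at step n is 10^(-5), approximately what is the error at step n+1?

(a) Secant method has superlinear convergence with order φ = (1+√5)/2 ≈ 1.618.
    This means |e_{n+1}| ≈ C|e_n|^1.618.

(b) With |e_n| = 10^(-5) and C = 2.81:
    |e_{n+1}| ≈ 2.81 × (10^(-5))^1.618 = 2.81 × 10^(-8.09)

(a) ≈ 1.618 (golden ratio); (b) |e_{n+1}| ≈ 2.283e-08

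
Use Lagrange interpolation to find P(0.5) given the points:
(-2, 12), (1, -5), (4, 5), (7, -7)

Lagrange interpolation formula:
P(x) = Σ yᵢ × Lᵢ(x)
where Lᵢ(x) = Π_{j≠i} (x - xⱼ)/(xᵢ - xⱼ)

L_0(0.5) = (0.5 - 1)/(-2 - 1) × (0.5 - 4)/(-2 - 4) × (0.5 - 7)/(-2 - 7) = 0.070216
L_1(0.5) = (0.5 - (-2))/(1 - (-2)) × (0.5 - 4)/(1 - 4) × (0.5 - 7)/(1 - 7) = 1.053241
L_2(0.5) = (0.5 - (-2))/(4 - (-2)) × (0.5 - 1)/(4 - 1) × (0.5 - 7)/(4 - 7) = -0.150463
L_3(0.5) = (0.5 - (-2))/(7 - (-2)) × (0.5 - 1)/(7 - 1) × (0.5 - 4)/(7 - 4) = 0.027006

P(0.5) = 12×L_0(0.5) + (-5)×L_1(0.5) + 5×L_2(0.5) + (-7)×L_3(0.5)
P(0.5) = -5.364969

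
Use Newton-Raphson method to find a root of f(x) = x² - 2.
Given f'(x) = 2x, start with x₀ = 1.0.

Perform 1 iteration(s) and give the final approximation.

f(x) = x² - 2
f'(x) = 2x
x₀ = 1.0

Newton-Raphson formula: x_{n+1} = x_n - f(x_n)/f'(x_n)

Iteration 1:
  f(1.000000) = -1.000000
  f'(1.000000) = 2.000000
  x_1 = 1.000000 - (-1.000000)/2.000000 = 1.500000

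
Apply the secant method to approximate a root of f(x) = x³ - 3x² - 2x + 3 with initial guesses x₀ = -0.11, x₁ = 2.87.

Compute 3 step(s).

f(x) = x³ - 3x² - 2x + 3
x₀ = -0.11, x₁ = 2.87

Secant formula: x_{n+1} = x_n - f(x_n)(x_n - x_{n-1})/(f(x_n) - f(x_{n-1}))

Iteration 1:
  f(-0.110000) = 3.182369
  f(2.870000) = -3.810797
  x_2 = 2.870000 - (-3.810797)×(2.870000 - (-0.110000))/(-3.810797 - 3.182369)
       = 1.246104
Iteration 2:
  f(2.870000) = -3.810797
  f(1.246104) = -2.215614
  x_3 = 1.246104 - (-2.215614)×(1.246104 - 2.870000)/(-2.215614 - (-3.810797))
       = -1.009390
Iteration 3:
  f(1.246104) = -2.215614
  f(-1.009390) = 0.933740
  x_4 = -1.009390 - 0.933740×(-1.009390 - 1.246104)/(0.933740 - (-2.215614))
       = -0.340667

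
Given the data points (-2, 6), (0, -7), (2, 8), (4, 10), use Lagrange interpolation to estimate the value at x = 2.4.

Lagrange interpolation formula:
P(x) = Σ yᵢ × Lᵢ(x)
where Lᵢ(x) = Π_{j≠i} (x - xⱼ)/(xᵢ - xⱼ)

L_0(2.4) = (2.4 - 0)/(-2 - 0) × (2.4 - 2)/(-2 - 2) × (2.4 - 4)/(-2 - 4) = 0.032000
L_1(2.4) = (2.4 - (-2))/(0 - (-2)) × (2.4 - 2)/(0 - 2) × (2.4 - 4)/(0 - 4) = -0.176000
L_2(2.4) = (2.4 - (-2))/(2 - (-2)) × (2.4 - 0)/(2 - 0) × (2.4 - 4)/(2 - 4) = 1.056000
L_3(2.4) = (2.4 - (-2))/(4 - (-2)) × (2.4 - 0)/(4 - 0) × (2.4 - 2)/(4 - 2) = 0.088000

P(2.4) = 6×L_0(2.4) + (-7)×L_1(2.4) + 8×L_2(2.4) + 10×L_3(2.4)
P(2.4) = 10.752000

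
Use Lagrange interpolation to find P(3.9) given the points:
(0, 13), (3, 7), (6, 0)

Lagrange interpolation formula:
P(x) = Σ yᵢ × Lᵢ(x)
where Lᵢ(x) = Π_{j≠i} (x - xⱼ)/(xᵢ - xⱼ)

L_0(3.9) = (3.9 - 3)/(0 - 3) × (3.9 - 6)/(0 - 6) = -0.105000
L_1(3.9) = (3.9 - 0)/(3 - 0) × (3.9 - 6)/(3 - 6) = 0.910000
L_2(3.9) = (3.9 - 0)/(6 - 0) × (3.9 - 3)/(6 - 3) = 0.195000

P(3.9) = 13×L_0(3.9) + 7×L_1(3.9) + 0×L_2(3.9)
P(3.9) = 5.005000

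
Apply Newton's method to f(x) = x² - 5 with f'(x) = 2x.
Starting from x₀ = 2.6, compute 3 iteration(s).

f(x) = x² - 5
f'(x) = 2x
x₀ = 2.6

Newton-Raphson formula: x_{n+1} = x_n - f(x_n)/f'(x_n)

Iteration 1:
  f(2.600000) = 1.760000
  f'(2.600000) = 5.200000
  x_1 = 2.600000 - 1.760000/5.200000 = 2.261538
Iteration 2:
  f(2.261538) = 0.114556
  f'(2.261538) = 4.523077
  x_2 = 2.261538 - 0.114556/4.523077 = 2.236211
Iteration 3:
  f(2.236211) = 0.000641
  f'(2.236211) = 4.472423
  x_3 = 2.236211 - 0.000641/4.472423 = 2.236068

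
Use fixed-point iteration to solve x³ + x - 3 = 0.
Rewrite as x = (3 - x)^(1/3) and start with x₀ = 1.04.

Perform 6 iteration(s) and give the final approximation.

Equation: x³ + x - 3 = 0
Fixed-point form: x = (3 - x)^(1/3)
x₀ = 1.04

x_1 = g(1.040000) = 1.251465
x_2 = g(1.251465) = 1.204735
x_3 = g(1.204735) = 1.215373
x_4 = g(1.215373) = 1.212967
x_5 = g(1.212967) = 1.213512
x_6 = g(1.213512) = 1.213389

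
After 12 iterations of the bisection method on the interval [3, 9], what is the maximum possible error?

Bisection error bound: |error| ≤ (b-a)/2^n
|error| ≤ (9 - 3)/2^12 = 6/2^12
|error| ≤ 0.0014648438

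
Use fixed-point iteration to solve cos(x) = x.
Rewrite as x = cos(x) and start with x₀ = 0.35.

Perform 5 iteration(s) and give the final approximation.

Equation: cos(x) = x
Fixed-point form: x = cos(x)
x₀ = 0.35

x_1 = g(0.350000) = 0.939373
x_2 = g(0.939373) = 0.590294
x_3 = g(0.590294) = 0.830777
x_4 = g(0.830777) = 0.674302
x_5 = g(0.674302) = 0.781143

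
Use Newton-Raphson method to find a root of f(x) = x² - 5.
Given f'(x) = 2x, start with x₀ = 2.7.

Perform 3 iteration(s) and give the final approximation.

f(x) = x² - 5
f'(x) = 2x
x₀ = 2.7

Newton-Raphson formula: x_{n+1} = x_n - f(x_n)/f'(x_n)

Iteration 1:
  f(2.700000) = 2.290000
  f'(2.700000) = 5.400000
  x_1 = 2.700000 - 2.290000/5.400000 = 2.275926
Iteration 2:
  f(2.275926) = 0.179839
  f'(2.275926) = 4.551852
  x_2 = 2.275926 - 0.179839/4.551852 = 2.236417
Iteration 3:
  f(2.236417) = 0.001561
  f'(2.236417) = 4.472834
  x_3 = 2.236417 - 0.001561/4.472834 = 2.236068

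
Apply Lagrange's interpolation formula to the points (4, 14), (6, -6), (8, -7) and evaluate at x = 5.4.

Lagrange interpolation formula:
P(x) = Σ yᵢ × Lᵢ(x)
where Lᵢ(x) = Π_{j≠i} (x - xⱼ)/(xᵢ - xⱼ)

L_0(5.4) = (5.4 - 6)/(4 - 6) × (5.4 - 8)/(4 - 8) = 0.195000
L_1(5.4) = (5.4 - 4)/(6 - 4) × (5.4 - 8)/(6 - 8) = 0.910000
L_2(5.4) = (5.4 - 4)/(8 - 4) × (5.4 - 6)/(8 - 6) = -0.105000

P(5.4) = 14×L_0(5.4) + (-6)×L_1(5.4) + (-7)×L_2(5.4)
P(5.4) = -1.995000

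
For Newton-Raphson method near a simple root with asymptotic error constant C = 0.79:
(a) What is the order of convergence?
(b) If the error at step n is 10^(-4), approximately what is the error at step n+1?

(a) Newton-Raphson has quadratic (order 2) convergence near simple roots.
    This means |e_{n+1}| ≈ C|e_n|².

(b) With |e_n| = 10^(-4) and C = 0.79:
    |e_{n+1}| ≈ 0.79 × (10^(-4))² = 0.79 × 10^(-8)

(a) 2 (quadratic); (b) |e_{n+1}| ≈ 7.900e-09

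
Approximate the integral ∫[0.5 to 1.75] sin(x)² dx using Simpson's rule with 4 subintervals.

f(x) = sin(x)²
a = 0.5, b = 1.75, n = 4
h = (b - a)/n = 0.312500

Simpson's rule: (h/3)[f(x₀) + 4f(x₁) + 2f(x₂) + ... + f(xₙ)]

x_0 = 0.5000, f(x_0) = 0.229849, coefficient = 1
x_1 = 0.8125, f(x_1) = 0.527089, coefficient = 4
x_2 = 1.1250, f(x_2) = 0.814087, coefficient = 2
x_3 = 1.4375, f(x_3) = 0.982337, coefficient = 4
x_4 = 1.7500, f(x_4) = 0.968228, coefficient = 1

I ≈ (0.312500/3) × 8.863953 = 0.923328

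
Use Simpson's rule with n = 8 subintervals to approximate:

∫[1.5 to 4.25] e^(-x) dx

f(x) = e^(-x)
a = 1.5, b = 4.25, n = 8
h = (b - a)/n = 0.343750

Simpson's rule: (h/3)[f(x₀) + 4f(x₁) + 2f(x₂) + ... + f(xₙ)]

x_0 = 1.5000, f(x_0) = 0.223130, coefficient = 1
x_1 = 1.8438, f(x_1) = 0.158223, coefficient = 4
x_2 = 2.1875, f(x_2) = 0.112197, coefficient = 2
x_3 = 2.5312, f(x_3) = 0.079560, coefficient = 4
x_4 = 2.8750, f(x_4) = 0.056416, coefficient = 2
x_5 = 3.2188, f(x_5) = 0.040005, coefficient = 4
x_6 = 3.5625, f(x_6) = 0.028368, coefficient = 2
x_7 = 3.9062, f(x_7) = 0.020116, coefficient = 4
x_8 = 4.2500, f(x_8) = 0.014264, coefficient = 1

I ≈ (0.343750/3) × 1.822969 = 0.208882
Exact value: 0.208866
Error: 0.000016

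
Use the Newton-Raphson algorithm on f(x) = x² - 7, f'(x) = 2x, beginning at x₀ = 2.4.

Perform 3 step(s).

f(x) = x² - 7
f'(x) = 2x
x₀ = 2.4

Newton-Raphson formula: x_{n+1} = x_n - f(x_n)/f'(x_n)

Iteration 1:
  f(2.400000) = -1.240000
  f'(2.400000) = 4.800000
  x_1 = 2.400000 - (-1.240000)/4.800000 = 2.658333
Iteration 2:
  f(2.658333) = 0.066736
  f'(2.658333) = 5.316667
  x_2 = 2.658333 - 0.066736/5.316667 = 2.645781
Iteration 3:
  f(2.645781) = 0.000158
  f'(2.645781) = 5.291562
  x_3 = 2.645781 - 0.000158/5.291562 = 2.645751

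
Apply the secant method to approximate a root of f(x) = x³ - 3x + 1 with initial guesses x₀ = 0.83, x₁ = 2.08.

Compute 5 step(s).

f(x) = x³ - 3x + 1
x₀ = 0.83, x₁ = 2.08

Secant formula: x_{n+1} = x_n - f(x_n)(x_n - x_{n-1})/(f(x_n) - f(x_{n-1}))

Iteration 1:
  f(0.830000) = -0.918213
  f(2.080000) = 3.758912
  x_2 = 2.080000 - 3.758912×(2.080000 - 0.830000)/(3.758912 - (-0.918213))
       = 1.075400
Iteration 2:
  f(2.080000) = 3.758912
  f(1.075400) = -0.982516
  x_3 = 1.075400 - (-0.982516)×(1.075400 - 2.080000)/(-0.982516 - 3.758912)
       = 1.283573
Iteration 3:
  f(1.075400) = -0.982516
  f(1.283573) = -0.735957
  x_4 = 1.283573 - (-0.735957)×(1.283573 - 1.075400)/(-0.735957 - (-0.982516))
       = 1.904949
Iteration 4:
  f(1.283573) = -0.735957
  f(1.904949) = 2.197891
  x_5 = 1.904949 - 2.197891×(1.904949 - 1.283573)/(2.197891 - (-0.735957))
       = 1.439445
Iteration 5:
  f(1.904949) = 2.197891
  f(1.439445) = -0.335802
  x_6 = 1.439445 - (-0.335802)×(1.439445 - 1.904949)/(-0.335802 - 2.197891)
       = 1.501140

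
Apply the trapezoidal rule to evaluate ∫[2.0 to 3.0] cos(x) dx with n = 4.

f(x) = cos(x)
a = 2.0, b = 3.0, n = 4
h = (b - a)/n = 0.250000

Trapezoidal rule: (h/2)[f(x₀) + 2f(x₁) + 2f(x₂) + ... + f(xₙ)]

x_0 = 2.0000, f(x_0) = -0.416147, coefficient = 1
x_1 = 2.2500, f(x_1) = -0.628174, coefficient = 2
x_2 = 2.5000, f(x_2) = -0.801144, coefficient = 2
x_3 = 2.7500, f(x_3) = -0.924302, coefficient = 2
x_4 = 3.0000, f(x_4) = -0.989992, coefficient = 1

I ≈ (0.250000/2) × -6.113379 = -0.764172
Exact value: -0.768177
Error: 0.004005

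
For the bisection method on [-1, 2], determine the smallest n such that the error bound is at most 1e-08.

We need (b-a)/2^n ≤ 1e-08
(2 - (-1))/2^n ≤ 1e-08
3/2^n ≤ 1e-08
2^n ≥ 300000000
n ≥ log₂(300000000) = 28.16
n ≥ 29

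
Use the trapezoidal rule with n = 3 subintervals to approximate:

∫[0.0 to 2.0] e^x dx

f(x) = e^x
a = 0.0, b = 2.0, n = 3
h = (b - a)/n = 0.666667

Trapezoidal rule: (h/2)[f(x₀) + 2f(x₁) + 2f(x₂) + ... + f(xₙ)]

x_0 = 0.0000, f(x_0) = 1.000000, coefficient = 1
x_1 = 0.6667, f(x_1) = 1.947734, coefficient = 2
x_2 = 1.3333, f(x_2) = 3.793668, coefficient = 2
x_3 = 2.0000, f(x_3) = 7.389056, coefficient = 1

I ≈ (0.666667/2) × 19.871860 = 6.623953
Exact value: 6.389056
Error: 0.234897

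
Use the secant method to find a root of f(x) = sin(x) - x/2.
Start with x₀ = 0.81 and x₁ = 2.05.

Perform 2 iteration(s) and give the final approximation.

f(x) = sin(x) - x/2
x₀ = 0.81, x₁ = 2.05

Secant formula: x_{n+1} = x_n - f(x_n)(x_n - x_{n-1})/(f(x_n) - f(x_{n-1}))

Iteration 1:
  f(0.810000) = 0.319287
  f(2.050000) = -0.137638
  x_2 = 2.050000 - (-0.137638)×(2.050000 - 0.810000)/(-0.137638 - 0.319287)
       = 1.676480
Iteration 2:
  f(2.050000) = -0.137638
  f(1.676480) = 0.156181
  x_3 = 1.676480 - 0.156181×(1.676480 - 2.050000)/(0.156181 - (-0.137638))
       = 1.875027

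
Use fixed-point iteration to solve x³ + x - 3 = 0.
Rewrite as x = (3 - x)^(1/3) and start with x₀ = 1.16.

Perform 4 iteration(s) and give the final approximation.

Equation: x³ + x - 3 = 0
Fixed-point form: x = (3 - x)^(1/3)
x₀ = 1.16

x_1 = g(1.160000) = 1.225385
x_2 = g(1.225385) = 1.210695
x_3 = g(1.210695) = 1.214026
x_4 = g(1.214026) = 1.213272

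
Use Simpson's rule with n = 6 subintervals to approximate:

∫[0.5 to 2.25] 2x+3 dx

f(x) = 2x+3
a = 0.5, b = 2.25, n = 6
h = (b - a)/n = 0.291667

Simpson's rule: (h/3)[f(x₀) + 4f(x₁) + 2f(x₂) + ... + f(xₙ)]

x_0 = 0.5000, f(x_0) = 4.000000, coefficient = 1
x_1 = 0.7917, f(x_1) = 4.583333, coefficient = 4
x_2 = 1.0833, f(x_2) = 5.166667, coefficient = 2
x_3 = 1.3750, f(x_3) = 5.750000, coefficient = 4
x_4 = 1.6667, f(x_4) = 6.333333, coefficient = 2
x_5 = 1.9583, f(x_5) = 6.916667, coefficient = 4
x_6 = 2.2500, f(x_6) = 7.500000, coefficient = 1

I ≈ (0.291667/3) × 103.500000 = 10.062500
Exact value: 10.062500
Error: 0.000000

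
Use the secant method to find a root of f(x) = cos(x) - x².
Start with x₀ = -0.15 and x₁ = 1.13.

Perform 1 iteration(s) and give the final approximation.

f(x) = cos(x) - x²
x₀ = -0.15, x₁ = 1.13

Secant formula: x_{n+1} = x_n - f(x_n)(x_n - x_{n-1})/(f(x_n) - f(x_{n-1}))

Iteration 1:
  f(-0.150000) = 0.966271
  f(1.130000) = -0.850240
  x_2 = 1.130000 - (-0.850240)×(1.130000 - (-0.150000))/(-0.850240 - 0.966271)
       = 0.530880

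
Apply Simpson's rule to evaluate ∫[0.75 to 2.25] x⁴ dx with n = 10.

f(x) = x⁴
a = 0.75, b = 2.25, n = 10
h = (b - a)/n = 0.150000

Simpson's rule: (h/3)[f(x₀) + 4f(x₁) + 2f(x₂) + ... + f(xₙ)]

x_0 = 0.7500, f(x_0) = 0.316406, coefficient = 1
x_1 = 0.9000, f(x_1) = 0.656100, coefficient = 4
x_2 = 1.0500, f(x_2) = 1.215506, coefficient = 2
x_3 = 1.2000, f(x_3) = 2.073600, coefficient = 4
x_4 = 1.3500, f(x_4) = 3.321506, coefficient = 2
x_5 = 1.5000, f(x_5) = 5.062500, coefficient = 4
x_6 = 1.6500, f(x_6) = 7.412006, coefficient = 2
x_7 = 1.8000, f(x_7) = 10.497600, coefficient = 4
x_8 = 1.9500, f(x_8) = 14.459006, coefficient = 2
x_9 = 2.1000, f(x_9) = 19.448100, coefficient = 4
x_10 = 2.2500, f(x_10) = 25.628906, coefficient = 1

I ≈ (0.150000/3) × 229.712962 = 11.485648
Exact value: 11.485547
Error: 0.000101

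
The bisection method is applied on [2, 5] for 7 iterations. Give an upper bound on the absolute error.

Bisection error bound: |error| ≤ (b-a)/2^n
|error| ≤ (5 - 2)/2^7 = 3/2^7
|error| ≤ 0.0234375000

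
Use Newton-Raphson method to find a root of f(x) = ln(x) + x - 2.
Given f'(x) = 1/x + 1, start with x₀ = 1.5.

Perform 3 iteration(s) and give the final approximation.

f(x) = ln(x) + x - 2
f'(x) = 1/x + 1
x₀ = 1.5

Newton-Raphson formula: x_{n+1} = x_n - f(x_n)/f'(x_n)

Iteration 1:
  f(1.500000) = -0.094535
  f'(1.500000) = 1.666667
  x_1 = 1.500000 - (-0.094535)/1.666667 = 1.556721
Iteration 2:
  f(1.556721) = -0.000697
  f'(1.556721) = 1.642376
  x_2 = 1.556721 - (-0.000697)/1.642376 = 1.557146
Iteration 3:
  f(1.557146) = 0.000000
  f'(1.557146) = 1.642201
  x_3 = 1.557146 - 0.000000/1.642201 = 1.557146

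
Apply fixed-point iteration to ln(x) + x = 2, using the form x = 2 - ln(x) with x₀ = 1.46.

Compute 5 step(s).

Equation: ln(x) + x = 2
Fixed-point form: x = 2 - ln(x)
x₀ = 1.46

x_1 = g(1.460000) = 1.621564
x_2 = g(1.621564) = 1.516609
x_3 = g(1.516609) = 1.583523
x_4 = g(1.583523) = 1.540348
x_5 = g(1.540348) = 1.567992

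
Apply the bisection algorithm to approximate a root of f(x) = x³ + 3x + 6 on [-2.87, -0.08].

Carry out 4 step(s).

f(x) = x³ + 3x + 6
Initial interval: [-2.87, -0.08]

Iteration 1:
  c_1 = (-2.870000 + (-0.080000))/2 = -1.475000
  f(c_1) = f(-1.475000) = -1.634047
  f(a) × f(c) ≥ 0, new interval: [-1.475000, -0.080000]
Iteration 2:
  c_2 = (-1.475000 + (-0.080000))/2 = -0.777500
  f(c_2) = f(-0.777500) = 3.197496
  f(a) × f(c) < 0, new interval: [-1.475000, -0.777500]
Iteration 3:
  c_3 = (-1.475000 + (-0.777500))/2 = -1.126250
  f(c_3) = f(-1.126250) = 1.192671
  f(a) × f(c) < 0, new interval: [-1.475000, -1.126250]
Iteration 4:
  c_4 = (-1.475000 + (-1.126250))/2 = -1.300625
  f(c_4) = f(-1.300625) = -0.102045
  f(a) × f(c) ≥ 0, new interval: [-1.300625, -1.126250]

After 4 iteration(s), the approximation is c_4 = -1.300625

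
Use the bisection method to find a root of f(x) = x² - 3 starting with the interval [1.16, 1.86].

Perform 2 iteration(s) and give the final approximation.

f(x) = x² - 3
Initial interval: [1.16, 1.86]

Iteration 1:
  c_1 = (1.160000 + 1.860000)/2 = 1.510000
  f(c_1) = f(1.510000) = -0.719900
  f(a) × f(c) ≥ 0, new interval: [1.510000, 1.860000]
Iteration 2:
  c_2 = (1.510000 + 1.860000)/2 = 1.685000
  f(c_2) = f(1.685000) = -0.160775
  f(a) × f(c) ≥ 0, new interval: [1.685000, 1.860000]

After 2 iteration(s), the approximation is c_2 = 1.685000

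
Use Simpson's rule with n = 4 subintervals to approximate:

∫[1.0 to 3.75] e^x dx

f(x) = e^x
a = 1.0, b = 3.75, n = 4
h = (b - a)/n = 0.687500

Simpson's rule: (h/3)[f(x₀) + 4f(x₁) + 2f(x₂) + ... + f(xₙ)]

x_0 = 1.0000, f(x_0) = 2.718282, coefficient = 1
x_1 = 1.6875, f(x_1) = 5.405949, coefficient = 4
x_2 = 2.3750, f(x_2) = 10.751013, coefficient = 2
x_3 = 3.0625, f(x_3) = 21.380943, coefficient = 4
x_4 = 3.7500, f(x_4) = 42.521082, coefficient = 1

I ≈ (0.687500/3) × 173.888957 = 39.849553
Exact value: 39.802800
Error: 0.046752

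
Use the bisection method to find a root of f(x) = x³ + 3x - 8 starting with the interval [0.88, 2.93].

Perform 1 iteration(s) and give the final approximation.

f(x) = x³ + 3x - 8
Initial interval: [0.88, 2.93]

Iteration 1:
  c_1 = (0.880000 + 2.930000)/2 = 1.905000
  f(c_1) = f(1.905000) = 4.628293
  f(a) × f(c) < 0, new interval: [0.880000, 1.905000]

After 1 iteration(s), the approximation is c_1 = 1.905000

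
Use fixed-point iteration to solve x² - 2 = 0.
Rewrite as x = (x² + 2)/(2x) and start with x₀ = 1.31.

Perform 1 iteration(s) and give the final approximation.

Equation: x² - 2 = 0
Fixed-point form: x = (x² + 2)/(2x)
x₀ = 1.31

x_1 = g(1.310000) = 1.418359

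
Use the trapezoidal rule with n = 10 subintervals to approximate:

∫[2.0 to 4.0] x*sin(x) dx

f(x) = x*sin(x)
a = 2.0, b = 4.0, n = 10
h = (b - a)/n = 0.200000

Trapezoidal rule: (h/2)[f(x₀) + 2f(x₁) + 2f(x₂) + ... + f(xₙ)]

x_0 = 2.0000, f(x_0) = 1.818595, coefficient = 1
x_1 = 2.2000, f(x_1) = 1.778692, coefficient = 2
x_2 = 2.4000, f(x_2) = 1.621112, coefficient = 2
x_3 = 2.6000, f(x_3) = 1.340304, coefficient = 2
x_4 = 2.8000, f(x_4) = 0.937967, coefficient = 2
x_5 = 3.0000, f(x_5) = 0.423360, coefficient = 2
x_6 = 3.2000, f(x_6) = -0.186797, coefficient = 2
x_7 = 3.4000, f(x_7) = -0.868840, coefficient = 2
x_8 = 3.6000, f(x_8) = -1.593074, coefficient = 2
x_9 = 3.8000, f(x_9) = -2.325060, coefficient = 2
x_10 = 4.0000, f(x_10) = -3.027210, coefficient = 1

I ≈ (0.200000/2) × 1.046712 = 0.104671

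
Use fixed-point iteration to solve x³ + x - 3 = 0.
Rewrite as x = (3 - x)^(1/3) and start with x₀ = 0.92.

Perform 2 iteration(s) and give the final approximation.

Equation: x³ + x - 3 = 0
Fixed-point form: x = (3 - x)^(1/3)
x₀ = 0.92

x_1 = g(0.920000) = 1.276501
x_2 = g(1.276501) = 1.198957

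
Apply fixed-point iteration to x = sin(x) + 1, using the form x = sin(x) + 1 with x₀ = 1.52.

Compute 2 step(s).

Equation: x = sin(x) + 1
Fixed-point form: x = sin(x) + 1
x₀ = 1.52

x_1 = g(1.520000) = 1.998710
x_2 = g(1.998710) = 1.909833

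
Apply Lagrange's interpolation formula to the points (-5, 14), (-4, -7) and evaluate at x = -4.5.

Lagrange interpolation formula:
P(x) = Σ yᵢ × Lᵢ(x)
where Lᵢ(x) = Π_{j≠i} (x - xⱼ)/(xᵢ - xⱼ)

L_0(-4.5) = (-4.5 - (-4))/(-5 - (-4)) = 0.500000
L_1(-4.5) = (-4.5 - (-5))/(-4 - (-5)) = 0.500000

P(-4.5) = 14×L_0(-4.5) + (-7)×L_1(-4.5)
P(-4.5) = 3.500000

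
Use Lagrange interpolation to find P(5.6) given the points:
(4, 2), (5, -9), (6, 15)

Lagrange interpolation formula:
P(x) = Σ yᵢ × Lᵢ(x)
where Lᵢ(x) = Π_{j≠i} (x - xⱼ)/(xᵢ - xⱼ)

L_0(5.6) = (5.6 - 5)/(4 - 5) × (5.6 - 6)/(4 - 6) = -0.120000
L_1(5.6) = (5.6 - 4)/(5 - 4) × (5.6 - 6)/(5 - 6) = 0.640000
L_2(5.6) = (5.6 - 4)/(6 - 4) × (5.6 - 5)/(6 - 5) = 0.480000

P(5.6) = 2×L_0(5.6) + (-9)×L_1(5.6) + 15×L_2(5.6)
P(5.6) = 1.200000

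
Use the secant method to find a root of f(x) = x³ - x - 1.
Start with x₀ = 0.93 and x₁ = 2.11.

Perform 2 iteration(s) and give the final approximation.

f(x) = x³ - x - 1
x₀ = 0.93, x₁ = 2.11

Secant formula: x_{n+1} = x_n - f(x_n)(x_n - x_{n-1})/(f(x_n) - f(x_{n-1}))

Iteration 1:
  f(0.930000) = -1.125643
  f(2.110000) = 6.283931
  x_2 = 2.110000 - 6.283931×(2.110000 - 0.930000)/(6.283931 - (-1.125643))
       = 1.109262
Iteration 2:
  f(2.110000) = 6.283931
  f(1.109262) = -0.744356
  x_3 = 1.109262 - (-0.744356)×(1.109262 - 2.110000)/(-0.744356 - 6.283931)
       = 1.215249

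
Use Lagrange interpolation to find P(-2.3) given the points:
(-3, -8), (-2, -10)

Lagrange interpolation formula:
P(x) = Σ yᵢ × Lᵢ(x)
where Lᵢ(x) = Π_{j≠i} (x - xⱼ)/(xᵢ - xⱼ)

L_0(-2.3) = (-2.3 - (-2))/(-3 - (-2)) = 0.300000
L_1(-2.3) = (-2.3 - (-3))/(-2 - (-3)) = 0.700000

P(-2.3) = (-8)×L_0(-2.3) + (-10)×L_1(-2.3)
P(-2.3) = -9.400000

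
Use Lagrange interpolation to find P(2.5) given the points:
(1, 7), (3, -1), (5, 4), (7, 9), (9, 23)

Lagrange interpolation formula:
P(x) = Σ yᵢ × Lᵢ(x)
where Lᵢ(x) = Π_{j≠i} (x - xⱼ)/(xᵢ - xⱼ)

L_0(2.5) = (2.5 - 3)/(1 - 3) × (2.5 - 5)/(1 - 5) × (2.5 - 7)/(1 - 7) × (2.5 - 9)/(1 - 9) = 0.095215
L_1(2.5) = (2.5 - 1)/(3 - 1) × (2.5 - 5)/(3 - 5) × (2.5 - 7)/(3 - 7) × (2.5 - 9)/(3 - 9) = 1.142578
L_2(2.5) = (2.5 - 1)/(5 - 1) × (2.5 - 3)/(5 - 3) × (2.5 - 7)/(5 - 7) × (2.5 - 9)/(5 - 9) = -0.342773
L_3(2.5) = (2.5 - 1)/(7 - 1) × (2.5 - 3)/(7 - 3) × (2.5 - 5)/(7 - 5) × (2.5 - 9)/(7 - 9) = 0.126953
L_4(2.5) = (2.5 - 1)/(9 - 1) × (2.5 - 3)/(9 - 3) × (2.5 - 5)/(9 - 5) × (2.5 - 7)/(9 - 7) = -0.021973

P(2.5) = 7×L_0(2.5) + (-1)×L_1(2.5) + 4×L_2(2.5) + 9×L_3(2.5) + 23×L_4(2.5)
P(2.5) = -1.209961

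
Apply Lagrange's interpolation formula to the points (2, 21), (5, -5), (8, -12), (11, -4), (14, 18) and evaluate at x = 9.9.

Lagrange interpolation formula:
P(x) = Σ yᵢ × Lᵢ(x)
where Lᵢ(x) = Π_{j≠i} (x - xⱼ)/(xᵢ - xⱼ)

L_0(9.9) = (9.9 - 5)/(2 - 5) × (9.9 - 8)/(2 - 8) × (9.9 - 11)/(2 - 11) × (9.9 - 14)/(2 - 14) = 0.021599
L_1(9.9) = (9.9 - 2)/(5 - 2) × (9.9 - 8)/(5 - 8) × (9.9 - 11)/(5 - 11) × (9.9 - 14)/(5 - 14) = -0.139290
L_2(9.9) = (9.9 - 2)/(8 - 2) × (9.9 - 5)/(8 - 5) × (9.9 - 11)/(8 - 11) × (9.9 - 14)/(8 - 14) = 0.538834
L_3(9.9) = (9.9 - 2)/(11 - 2) × (9.9 - 5)/(11 - 5) × (9.9 - 8)/(11 - 8) × (9.9 - 14)/(11 - 14) = 0.620475
L_4(9.9) = (9.9 - 2)/(14 - 2) × (9.9 - 5)/(14 - 5) × (9.9 - 8)/(14 - 8) × (9.9 - 11)/(14 - 11) = -0.041617

P(9.9) = 21×L_0(9.9) + (-5)×L_1(9.9) + (-12)×L_2(9.9) + (-4)×L_3(9.9) + 18×L_4(9.9)
P(9.9) = -8.546987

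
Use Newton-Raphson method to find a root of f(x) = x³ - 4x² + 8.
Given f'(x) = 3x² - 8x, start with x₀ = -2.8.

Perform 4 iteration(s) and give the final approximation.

f(x) = x³ - 4x² + 8
f'(x) = 3x² - 8x
x₀ = -2.8

Newton-Raphson formula: x_{n+1} = x_n - f(x_n)/f'(x_n)

Iteration 1:
  f(-2.800000) = -45.312000
  f'(-2.800000) = 45.920000
  x_1 = -2.800000 - (-45.312000)/45.920000 = -1.813240
Iteration 2:
  f(-1.813240) = -11.113009
  f'(-1.813240) = 24.369446
  x_2 = -1.813240 - (-11.113009)/24.369446 = -1.357218
Iteration 3:
  f(-1.357218) = -1.868217
  f'(-1.357218) = 16.383869
  x_3 = -1.357218 - (-1.868217)/16.383869 = -1.243190
Iteration 4:
  f(-1.243190) = -0.103468
  f'(-1.243190) = 14.582090
  x_4 = -1.243190 - (-0.103468)/14.582090 = -1.236095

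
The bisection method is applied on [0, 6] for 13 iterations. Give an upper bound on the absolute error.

Bisection error bound: |error| ≤ (b-a)/2^n
|error| ≤ (6 - 0)/2^13 = 6/2^13
|error| ≤ 0.0007324219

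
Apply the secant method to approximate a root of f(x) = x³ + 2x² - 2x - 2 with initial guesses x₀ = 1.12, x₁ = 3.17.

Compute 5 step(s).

f(x) = x³ + 2x² - 2x - 2
x₀ = 1.12, x₁ = 3.17

Secant formula: x_{n+1} = x_n - f(x_n)(x_n - x_{n-1})/(f(x_n) - f(x_{n-1}))

Iteration 1:
  f(1.120000) = -0.326272
  f(3.170000) = 43.612813
  x_2 = 3.170000 - 43.612813×(3.170000 - 1.120000)/(43.612813 - (-0.326272))
       = 1.135222
Iteration 2:
  f(3.170000) = 43.612813
  f(1.135222) = -0.229990
  x_3 = 1.135222 - (-0.229990)×(1.135222 - 3.170000)/(-0.229990 - 43.612813)
       = 1.145896
Iteration 3:
  f(1.135222) = -0.229990
  f(1.145896) = -0.160984
  x_4 = 1.145896 - (-0.160984)×(1.145896 - 1.135222)/(-0.160984 - (-0.229990))
       = 1.170798
Iteration 4:
  f(1.145896) = -0.160984
  f(1.170798) = 0.004830
  x_5 = 1.170798 - 0.004830×(1.170798 - 1.145896)/(0.004830 - (-0.160984))
       = 1.170072
Iteration 5:
  f(1.170798) = 0.004830
  f(1.170072) = -0.000096
  x_6 = 1.170072 - (-0.000096)×(1.170072 - 1.170798)/(-0.000096 - 0.004830)
       = 1.170086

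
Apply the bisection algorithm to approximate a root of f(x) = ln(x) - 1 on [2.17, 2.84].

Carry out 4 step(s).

f(x) = ln(x) - 1
Initial interval: [2.17, 2.84]

Iteration 1:
  c_1 = (2.170000 + 2.840000)/2 = 2.505000
  f(c_1) = f(2.505000) = -0.081711
  f(a) × f(c) ≥ 0, new interval: [2.505000, 2.840000]
Iteration 2:
  c_2 = (2.505000 + 2.840000)/2 = 2.672500
  f(c_2) = f(2.672500) = -0.016986
  f(a) × f(c) ≥ 0, new interval: [2.672500, 2.840000]
Iteration 3:
  c_3 = (2.672500 + 2.840000)/2 = 2.756250
  f(c_3) = f(2.756250) = 0.013871
  f(a) × f(c) < 0, new interval: [2.672500, 2.756250]
Iteration 4:
  c_4 = (2.672500 + 2.756250)/2 = 2.714375
  f(c_4) = f(2.714375) = -0.001438
  f(a) × f(c) ≥ 0, new interval: [2.714375, 2.756250]

After 4 iteration(s), the approximation is c_4 = 2.714375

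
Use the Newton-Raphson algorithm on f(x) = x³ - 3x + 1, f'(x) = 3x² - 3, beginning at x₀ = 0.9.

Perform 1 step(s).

f(x) = x³ - 3x + 1
f'(x) = 3x² - 3
x₀ = 0.9

Newton-Raphson formula: x_{n+1} = x_n - f(x_n)/f'(x_n)

Iteration 1:
  f(0.900000) = -0.971000
  f'(0.900000) = -0.570000
  x_1 = 0.900000 - (-0.971000)/(-0.570000) = -0.803509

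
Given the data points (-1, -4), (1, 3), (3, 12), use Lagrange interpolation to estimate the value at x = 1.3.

Lagrange interpolation formula:
P(x) = Σ yᵢ × Lᵢ(x)
where Lᵢ(x) = Π_{j≠i} (x - xⱼ)/(xᵢ - xⱼ)

L_0(1.3) = (1.3 - 1)/(-1 - 1) × (1.3 - 3)/(-1 - 3) = -0.063750
L_1(1.3) = (1.3 - (-1))/(1 - (-1)) × (1.3 - 3)/(1 - 3) = 0.977500
L_2(1.3) = (1.3 - (-1))/(3 - (-1)) × (1.3 - 1)/(3 - 1) = 0.086250

P(1.3) = (-4)×L_0(1.3) + 3×L_1(1.3) + 12×L_2(1.3)
P(1.3) = 4.222500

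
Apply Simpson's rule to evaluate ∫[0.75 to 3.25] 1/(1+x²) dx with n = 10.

f(x) = 1/(1+x²)
a = 0.75, b = 3.25, n = 10
h = (b - a)/n = 0.250000

Simpson's rule: (h/3)[f(x₀) + 4f(x₁) + 2f(x₂) + ... + f(xₙ)]

x_0 = 0.7500, f(x_0) = 0.640000, coefficient = 1
x_1 = 1.0000, f(x_1) = 0.500000, coefficient = 4
x_2 = 1.2500, f(x_2) = 0.390244, coefficient = 2
x_3 = 1.5000, f(x_3) = 0.307692, coefficient = 4
x_4 = 1.7500, f(x_4) = 0.246154, coefficient = 2
x_5 = 2.0000, f(x_5) = 0.200000, coefficient = 4
x_6 = 2.2500, f(x_6) = 0.164948, coefficient = 2
x_7 = 2.5000, f(x_7) = 0.137931, coefficient = 4
x_8 = 2.7500, f(x_8) = 0.116788, coefficient = 2
x_9 = 3.0000, f(x_9) = 0.100000, coefficient = 4
x_10 = 3.2500, f(x_10) = 0.086486, coefficient = 1

I ≈ (0.250000/3) × 7.545249 = 0.628771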